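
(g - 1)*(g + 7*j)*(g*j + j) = g^3*j + 7*g^2*j^2 - g*j - 7*j^2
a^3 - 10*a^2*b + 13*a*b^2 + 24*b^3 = (a - 8*b)*(a - 3*b)*(a + b)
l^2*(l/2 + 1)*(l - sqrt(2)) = l^4/2 - sqrt(2)*l^3/2 + l^3 - sqrt(2)*l^2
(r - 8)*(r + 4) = r^2 - 4*r - 32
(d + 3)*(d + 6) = d^2 + 9*d + 18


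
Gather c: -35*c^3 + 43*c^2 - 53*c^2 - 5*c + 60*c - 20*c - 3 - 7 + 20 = -35*c^3 - 10*c^2 + 35*c + 10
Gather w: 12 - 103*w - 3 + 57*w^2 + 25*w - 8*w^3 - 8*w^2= -8*w^3 + 49*w^2 - 78*w + 9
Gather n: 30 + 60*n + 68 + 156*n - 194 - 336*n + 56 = -120*n - 40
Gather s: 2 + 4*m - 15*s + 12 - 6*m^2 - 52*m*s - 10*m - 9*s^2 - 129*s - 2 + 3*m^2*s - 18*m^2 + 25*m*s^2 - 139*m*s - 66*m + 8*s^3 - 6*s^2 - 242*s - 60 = -24*m^2 - 72*m + 8*s^3 + s^2*(25*m - 15) + s*(3*m^2 - 191*m - 386) - 48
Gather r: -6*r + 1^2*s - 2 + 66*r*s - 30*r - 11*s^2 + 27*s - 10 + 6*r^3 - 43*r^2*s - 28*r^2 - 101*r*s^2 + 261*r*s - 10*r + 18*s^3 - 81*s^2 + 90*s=6*r^3 + r^2*(-43*s - 28) + r*(-101*s^2 + 327*s - 46) + 18*s^3 - 92*s^2 + 118*s - 12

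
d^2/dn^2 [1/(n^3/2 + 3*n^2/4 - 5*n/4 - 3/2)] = 8*(-3*(2*n + 1)*(2*n^3 + 3*n^2 - 5*n - 6) + (6*n^2 + 6*n - 5)^2)/(2*n^3 + 3*n^2 - 5*n - 6)^3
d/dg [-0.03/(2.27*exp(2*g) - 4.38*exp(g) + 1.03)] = (0.1362*exp(g) - 0.1314)*exp(g)/(2.27*exp(2*g) - 4.38*exp(g) + 1.03)^2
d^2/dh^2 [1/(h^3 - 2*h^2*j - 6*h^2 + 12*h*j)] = 2*(h*(-3*h + 2*j + 6)*(h^2 - 2*h*j - 6*h + 12*j) + (3*h^2 - 4*h*j - 12*h + 12*j)^2)/(h^3*(h^2 - 2*h*j - 6*h + 12*j)^3)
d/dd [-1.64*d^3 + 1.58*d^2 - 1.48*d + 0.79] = -4.92*d^2 + 3.16*d - 1.48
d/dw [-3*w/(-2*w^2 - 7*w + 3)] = 3*(-2*w^2 - 3)/(4*w^4 + 28*w^3 + 37*w^2 - 42*w + 9)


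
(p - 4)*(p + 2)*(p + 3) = p^3 + p^2 - 14*p - 24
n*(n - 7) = n^2 - 7*n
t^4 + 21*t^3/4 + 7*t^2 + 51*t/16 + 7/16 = (t + 1/4)*(t + 1/2)*(t + 1)*(t + 7/2)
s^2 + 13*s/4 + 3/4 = (s + 1/4)*(s + 3)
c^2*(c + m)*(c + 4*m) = c^4 + 5*c^3*m + 4*c^2*m^2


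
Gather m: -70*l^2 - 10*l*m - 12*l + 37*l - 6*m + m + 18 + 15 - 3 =-70*l^2 + 25*l + m*(-10*l - 5) + 30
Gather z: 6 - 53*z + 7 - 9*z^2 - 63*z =-9*z^2 - 116*z + 13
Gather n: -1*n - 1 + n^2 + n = n^2 - 1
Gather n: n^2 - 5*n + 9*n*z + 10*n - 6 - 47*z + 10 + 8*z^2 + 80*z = n^2 + n*(9*z + 5) + 8*z^2 + 33*z + 4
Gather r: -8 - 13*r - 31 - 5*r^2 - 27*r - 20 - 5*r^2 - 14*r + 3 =-10*r^2 - 54*r - 56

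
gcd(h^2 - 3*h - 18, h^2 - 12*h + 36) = h - 6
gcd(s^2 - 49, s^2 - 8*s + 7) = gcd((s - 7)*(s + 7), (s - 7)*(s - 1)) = s - 7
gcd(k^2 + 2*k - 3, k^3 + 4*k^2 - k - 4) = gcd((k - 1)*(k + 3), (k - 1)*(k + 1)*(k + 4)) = k - 1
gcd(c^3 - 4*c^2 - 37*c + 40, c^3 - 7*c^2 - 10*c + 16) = c^2 - 9*c + 8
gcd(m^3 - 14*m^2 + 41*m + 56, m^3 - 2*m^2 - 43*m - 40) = m^2 - 7*m - 8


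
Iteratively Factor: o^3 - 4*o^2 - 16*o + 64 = (o - 4)*(o^2 - 16) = (o - 4)*(o + 4)*(o - 4)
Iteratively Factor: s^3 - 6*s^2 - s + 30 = (s - 3)*(s^2 - 3*s - 10) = (s - 3)*(s + 2)*(s - 5)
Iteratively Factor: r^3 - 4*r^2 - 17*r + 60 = (r + 4)*(r^2 - 8*r + 15) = (r - 5)*(r + 4)*(r - 3)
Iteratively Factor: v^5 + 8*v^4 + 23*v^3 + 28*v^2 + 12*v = (v + 1)*(v^4 + 7*v^3 + 16*v^2 + 12*v) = (v + 1)*(v + 2)*(v^3 + 5*v^2 + 6*v) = (v + 1)*(v + 2)^2*(v^2 + 3*v) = (v + 1)*(v + 2)^2*(v + 3)*(v)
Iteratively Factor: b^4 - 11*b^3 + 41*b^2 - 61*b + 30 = (b - 5)*(b^3 - 6*b^2 + 11*b - 6) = (b - 5)*(b - 3)*(b^2 - 3*b + 2) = (b - 5)*(b - 3)*(b - 1)*(b - 2)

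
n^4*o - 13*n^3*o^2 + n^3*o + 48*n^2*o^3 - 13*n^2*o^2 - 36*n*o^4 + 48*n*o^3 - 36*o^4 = (n - 6*o)^2*(n - o)*(n*o + o)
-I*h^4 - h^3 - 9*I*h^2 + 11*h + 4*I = (h - 4*I)*(h + I)^2*(-I*h + 1)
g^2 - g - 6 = (g - 3)*(g + 2)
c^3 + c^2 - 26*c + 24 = (c - 4)*(c - 1)*(c + 6)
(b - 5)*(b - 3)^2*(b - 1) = b^4 - 12*b^3 + 50*b^2 - 84*b + 45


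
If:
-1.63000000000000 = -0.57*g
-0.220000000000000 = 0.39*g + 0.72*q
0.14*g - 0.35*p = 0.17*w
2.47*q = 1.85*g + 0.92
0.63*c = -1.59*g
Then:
No Solution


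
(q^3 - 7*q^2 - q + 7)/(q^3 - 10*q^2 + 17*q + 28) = (q - 1)/(q - 4)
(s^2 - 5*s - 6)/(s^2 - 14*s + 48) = (s + 1)/(s - 8)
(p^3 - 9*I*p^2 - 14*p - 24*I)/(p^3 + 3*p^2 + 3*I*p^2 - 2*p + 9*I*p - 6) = (p^2 - 10*I*p - 24)/(p^2 + p*(3 + 2*I) + 6*I)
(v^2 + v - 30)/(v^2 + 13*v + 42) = (v - 5)/(v + 7)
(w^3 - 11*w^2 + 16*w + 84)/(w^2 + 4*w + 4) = (w^2 - 13*w + 42)/(w + 2)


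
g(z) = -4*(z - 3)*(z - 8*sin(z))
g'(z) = -4*z - 4*(1 - 8*cos(z))*(z - 3) + 32*sin(z) = -4*z + 4*(z - 3)*(8*cos(z) - 1) + 32*sin(z)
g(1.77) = -29.87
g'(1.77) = 37.00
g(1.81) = -28.38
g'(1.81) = 37.63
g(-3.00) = -44.90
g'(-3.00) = 221.56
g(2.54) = -3.66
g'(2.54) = 21.93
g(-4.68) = -389.40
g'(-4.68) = 89.38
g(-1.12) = 100.21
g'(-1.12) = -65.28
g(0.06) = -4.94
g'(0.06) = -80.47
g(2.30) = -10.26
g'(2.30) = 32.39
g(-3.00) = -44.90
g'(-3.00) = 221.56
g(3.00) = 0.00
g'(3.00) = -7.48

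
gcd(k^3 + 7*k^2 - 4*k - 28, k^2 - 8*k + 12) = k - 2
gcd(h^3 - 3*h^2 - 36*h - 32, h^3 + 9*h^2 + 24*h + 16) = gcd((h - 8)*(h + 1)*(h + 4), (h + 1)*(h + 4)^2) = h^2 + 5*h + 4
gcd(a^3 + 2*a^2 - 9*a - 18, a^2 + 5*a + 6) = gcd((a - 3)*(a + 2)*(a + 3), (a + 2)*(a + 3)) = a^2 + 5*a + 6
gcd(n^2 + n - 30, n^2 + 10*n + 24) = n + 6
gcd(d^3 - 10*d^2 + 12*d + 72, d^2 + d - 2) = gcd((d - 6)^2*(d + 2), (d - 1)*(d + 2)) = d + 2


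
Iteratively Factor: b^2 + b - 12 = (b + 4)*(b - 3)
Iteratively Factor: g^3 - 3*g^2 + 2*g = (g - 2)*(g^2 - g) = (g - 2)*(g - 1)*(g)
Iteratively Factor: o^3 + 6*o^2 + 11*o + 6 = (o + 1)*(o^2 + 5*o + 6) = (o + 1)*(o + 3)*(o + 2)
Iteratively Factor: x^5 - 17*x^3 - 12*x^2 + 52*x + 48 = (x + 3)*(x^4 - 3*x^3 - 8*x^2 + 12*x + 16) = (x - 4)*(x + 3)*(x^3 + x^2 - 4*x - 4) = (x - 4)*(x + 2)*(x + 3)*(x^2 - x - 2) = (x - 4)*(x - 2)*(x + 2)*(x + 3)*(x + 1)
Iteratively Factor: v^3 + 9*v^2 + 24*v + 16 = (v + 4)*(v^2 + 5*v + 4) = (v + 4)^2*(v + 1)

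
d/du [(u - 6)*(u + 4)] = 2*u - 2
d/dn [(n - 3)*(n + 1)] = 2*n - 2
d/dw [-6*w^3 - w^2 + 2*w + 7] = -18*w^2 - 2*w + 2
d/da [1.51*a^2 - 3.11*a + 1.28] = 3.02*a - 3.11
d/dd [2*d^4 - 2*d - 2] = 8*d^3 - 2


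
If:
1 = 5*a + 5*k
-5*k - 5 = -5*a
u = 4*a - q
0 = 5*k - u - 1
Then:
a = 3/5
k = -2/5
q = 27/5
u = -3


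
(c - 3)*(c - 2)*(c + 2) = c^3 - 3*c^2 - 4*c + 12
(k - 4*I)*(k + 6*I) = k^2 + 2*I*k + 24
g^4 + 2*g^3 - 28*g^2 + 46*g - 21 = (g - 3)*(g - 1)^2*(g + 7)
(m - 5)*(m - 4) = m^2 - 9*m + 20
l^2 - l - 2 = (l - 2)*(l + 1)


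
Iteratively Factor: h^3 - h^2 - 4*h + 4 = (h - 1)*(h^2 - 4) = (h - 1)*(h + 2)*(h - 2)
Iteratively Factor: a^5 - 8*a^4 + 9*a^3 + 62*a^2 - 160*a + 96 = (a - 4)*(a^4 - 4*a^3 - 7*a^2 + 34*a - 24) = (a - 4)*(a + 3)*(a^3 - 7*a^2 + 14*a - 8) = (a - 4)*(a - 1)*(a + 3)*(a^2 - 6*a + 8) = (a - 4)*(a - 2)*(a - 1)*(a + 3)*(a - 4)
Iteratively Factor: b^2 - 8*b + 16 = (b - 4)*(b - 4)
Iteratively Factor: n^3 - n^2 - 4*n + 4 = (n - 1)*(n^2 - 4) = (n - 2)*(n - 1)*(n + 2)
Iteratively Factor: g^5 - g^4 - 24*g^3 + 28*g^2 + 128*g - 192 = (g - 2)*(g^4 + g^3 - 22*g^2 - 16*g + 96) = (g - 2)*(g + 3)*(g^3 - 2*g^2 - 16*g + 32) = (g - 4)*(g - 2)*(g + 3)*(g^2 + 2*g - 8) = (g - 4)*(g - 2)^2*(g + 3)*(g + 4)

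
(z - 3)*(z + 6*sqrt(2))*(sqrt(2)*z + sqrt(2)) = sqrt(2)*z^3 - 2*sqrt(2)*z^2 + 12*z^2 - 24*z - 3*sqrt(2)*z - 36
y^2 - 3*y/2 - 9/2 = (y - 3)*(y + 3/2)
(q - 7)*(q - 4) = q^2 - 11*q + 28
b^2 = b^2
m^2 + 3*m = m*(m + 3)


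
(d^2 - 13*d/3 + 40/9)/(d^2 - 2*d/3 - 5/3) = (d - 8/3)/(d + 1)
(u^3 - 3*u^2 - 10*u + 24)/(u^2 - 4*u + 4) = (u^2 - u - 12)/(u - 2)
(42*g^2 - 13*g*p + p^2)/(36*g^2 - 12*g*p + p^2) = (-7*g + p)/(-6*g + p)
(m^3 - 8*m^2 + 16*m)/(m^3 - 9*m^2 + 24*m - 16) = m/(m - 1)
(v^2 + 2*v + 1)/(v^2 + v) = (v + 1)/v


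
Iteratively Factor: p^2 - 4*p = (p - 4)*(p)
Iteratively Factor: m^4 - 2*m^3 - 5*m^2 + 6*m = (m)*(m^3 - 2*m^2 - 5*m + 6) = m*(m - 1)*(m^2 - m - 6) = m*(m - 1)*(m + 2)*(m - 3)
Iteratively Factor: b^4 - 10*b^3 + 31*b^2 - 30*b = (b)*(b^3 - 10*b^2 + 31*b - 30) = b*(b - 3)*(b^2 - 7*b + 10) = b*(b - 5)*(b - 3)*(b - 2)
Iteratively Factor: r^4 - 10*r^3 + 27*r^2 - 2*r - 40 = (r - 4)*(r^3 - 6*r^2 + 3*r + 10) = (r - 4)*(r + 1)*(r^2 - 7*r + 10) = (r - 5)*(r - 4)*(r + 1)*(r - 2)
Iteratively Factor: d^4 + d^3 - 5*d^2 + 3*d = (d - 1)*(d^3 + 2*d^2 - 3*d) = d*(d - 1)*(d^2 + 2*d - 3) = d*(d - 1)^2*(d + 3)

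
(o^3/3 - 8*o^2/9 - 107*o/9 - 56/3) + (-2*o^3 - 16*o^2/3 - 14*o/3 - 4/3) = -5*o^3/3 - 56*o^2/9 - 149*o/9 - 20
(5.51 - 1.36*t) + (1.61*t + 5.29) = 0.25*t + 10.8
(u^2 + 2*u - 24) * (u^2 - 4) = u^4 + 2*u^3 - 28*u^2 - 8*u + 96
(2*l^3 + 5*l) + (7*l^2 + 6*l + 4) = 2*l^3 + 7*l^2 + 11*l + 4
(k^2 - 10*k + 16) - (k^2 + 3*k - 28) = 44 - 13*k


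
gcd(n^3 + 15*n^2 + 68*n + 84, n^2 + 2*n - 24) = n + 6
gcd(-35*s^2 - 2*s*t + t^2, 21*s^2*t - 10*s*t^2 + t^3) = 7*s - t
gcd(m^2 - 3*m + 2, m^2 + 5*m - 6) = m - 1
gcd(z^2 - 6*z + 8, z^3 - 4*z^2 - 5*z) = 1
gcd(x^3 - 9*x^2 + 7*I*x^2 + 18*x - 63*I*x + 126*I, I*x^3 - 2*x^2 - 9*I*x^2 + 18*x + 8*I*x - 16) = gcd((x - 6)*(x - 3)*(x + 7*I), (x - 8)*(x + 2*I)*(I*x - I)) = 1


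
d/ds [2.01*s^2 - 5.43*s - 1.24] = 4.02*s - 5.43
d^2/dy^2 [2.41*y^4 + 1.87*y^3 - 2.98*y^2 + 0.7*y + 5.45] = 28.92*y^2 + 11.22*y - 5.96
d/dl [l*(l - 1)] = 2*l - 1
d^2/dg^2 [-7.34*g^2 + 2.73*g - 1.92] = -14.6800000000000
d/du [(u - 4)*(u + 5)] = 2*u + 1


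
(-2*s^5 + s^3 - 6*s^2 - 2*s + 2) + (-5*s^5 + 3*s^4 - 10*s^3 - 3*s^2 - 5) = -7*s^5 + 3*s^4 - 9*s^3 - 9*s^2 - 2*s - 3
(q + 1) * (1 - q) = 1 - q^2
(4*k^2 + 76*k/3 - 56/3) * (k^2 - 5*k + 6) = 4*k^4 + 16*k^3/3 - 364*k^2/3 + 736*k/3 - 112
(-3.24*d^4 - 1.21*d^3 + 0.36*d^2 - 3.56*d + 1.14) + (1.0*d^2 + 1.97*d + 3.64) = -3.24*d^4 - 1.21*d^3 + 1.36*d^2 - 1.59*d + 4.78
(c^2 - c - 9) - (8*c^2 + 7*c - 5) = -7*c^2 - 8*c - 4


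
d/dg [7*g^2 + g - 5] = 14*g + 1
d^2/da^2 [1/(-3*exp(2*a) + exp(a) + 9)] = (2*(6*exp(a) - 1)^2*exp(a) + (12*exp(a) - 1)*(-3*exp(2*a) + exp(a) + 9))*exp(a)/(-3*exp(2*a) + exp(a) + 9)^3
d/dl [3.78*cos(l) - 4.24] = -3.78*sin(l)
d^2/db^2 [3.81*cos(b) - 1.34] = -3.81*cos(b)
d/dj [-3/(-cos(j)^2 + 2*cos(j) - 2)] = 6*(cos(j) - 1)*sin(j)/(cos(j)^2 - 2*cos(j) + 2)^2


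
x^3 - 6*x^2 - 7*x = x*(x - 7)*(x + 1)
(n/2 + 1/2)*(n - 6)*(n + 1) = n^3/2 - 2*n^2 - 11*n/2 - 3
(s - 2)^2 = s^2 - 4*s + 4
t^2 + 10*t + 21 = (t + 3)*(t + 7)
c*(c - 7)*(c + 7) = c^3 - 49*c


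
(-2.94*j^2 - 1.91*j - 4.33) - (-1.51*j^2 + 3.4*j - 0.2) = -1.43*j^2 - 5.31*j - 4.13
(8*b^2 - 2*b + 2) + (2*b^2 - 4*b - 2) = 10*b^2 - 6*b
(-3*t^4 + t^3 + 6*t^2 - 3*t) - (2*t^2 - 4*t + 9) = -3*t^4 + t^3 + 4*t^2 + t - 9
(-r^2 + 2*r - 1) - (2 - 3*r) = -r^2 + 5*r - 3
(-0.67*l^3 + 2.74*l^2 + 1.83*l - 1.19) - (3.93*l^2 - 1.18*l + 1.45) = -0.67*l^3 - 1.19*l^2 + 3.01*l - 2.64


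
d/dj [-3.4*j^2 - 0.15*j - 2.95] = -6.8*j - 0.15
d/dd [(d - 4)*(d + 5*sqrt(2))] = 2*d - 4 + 5*sqrt(2)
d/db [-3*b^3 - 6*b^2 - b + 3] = -9*b^2 - 12*b - 1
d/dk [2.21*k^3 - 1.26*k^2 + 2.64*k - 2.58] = 6.63*k^2 - 2.52*k + 2.64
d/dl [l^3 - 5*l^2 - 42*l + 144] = 3*l^2 - 10*l - 42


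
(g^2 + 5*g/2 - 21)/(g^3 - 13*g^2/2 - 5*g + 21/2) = (2*g^2 + 5*g - 42)/(2*g^3 - 13*g^2 - 10*g + 21)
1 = 1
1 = 1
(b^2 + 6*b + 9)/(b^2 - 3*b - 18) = (b + 3)/(b - 6)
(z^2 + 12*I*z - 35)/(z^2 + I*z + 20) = (z + 7*I)/(z - 4*I)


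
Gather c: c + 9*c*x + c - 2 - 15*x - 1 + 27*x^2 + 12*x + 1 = c*(9*x + 2) + 27*x^2 - 3*x - 2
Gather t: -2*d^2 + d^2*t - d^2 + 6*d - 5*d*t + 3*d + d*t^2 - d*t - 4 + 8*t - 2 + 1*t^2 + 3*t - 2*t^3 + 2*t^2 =-3*d^2 + 9*d - 2*t^3 + t^2*(d + 3) + t*(d^2 - 6*d + 11) - 6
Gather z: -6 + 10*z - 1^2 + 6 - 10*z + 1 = 0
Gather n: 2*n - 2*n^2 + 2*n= -2*n^2 + 4*n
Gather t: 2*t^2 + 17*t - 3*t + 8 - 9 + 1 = 2*t^2 + 14*t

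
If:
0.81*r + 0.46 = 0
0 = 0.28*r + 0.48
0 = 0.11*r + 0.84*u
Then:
No Solution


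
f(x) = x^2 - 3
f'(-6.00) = -12.00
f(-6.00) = 33.00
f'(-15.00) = -30.00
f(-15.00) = 222.00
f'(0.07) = 0.14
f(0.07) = -3.00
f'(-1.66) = -3.32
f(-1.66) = -0.24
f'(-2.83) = -5.66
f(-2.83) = 5.01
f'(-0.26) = -0.52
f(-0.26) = -2.93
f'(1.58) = 3.16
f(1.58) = -0.50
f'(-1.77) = -3.54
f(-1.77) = 0.13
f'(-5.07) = -10.14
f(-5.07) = 22.70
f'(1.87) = 3.74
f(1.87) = 0.50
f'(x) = 2*x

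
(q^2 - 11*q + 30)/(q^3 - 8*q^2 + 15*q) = (q - 6)/(q*(q - 3))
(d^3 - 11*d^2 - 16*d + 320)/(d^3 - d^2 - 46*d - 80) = (d - 8)/(d + 2)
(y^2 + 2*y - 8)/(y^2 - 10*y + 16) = (y + 4)/(y - 8)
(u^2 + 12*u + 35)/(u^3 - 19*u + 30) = (u + 7)/(u^2 - 5*u + 6)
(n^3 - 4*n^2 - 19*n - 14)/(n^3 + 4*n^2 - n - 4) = (n^2 - 5*n - 14)/(n^2 + 3*n - 4)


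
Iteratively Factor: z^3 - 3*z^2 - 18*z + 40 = (z + 4)*(z^2 - 7*z + 10) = (z - 5)*(z + 4)*(z - 2)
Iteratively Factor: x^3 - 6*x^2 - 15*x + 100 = (x + 4)*(x^2 - 10*x + 25) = (x - 5)*(x + 4)*(x - 5)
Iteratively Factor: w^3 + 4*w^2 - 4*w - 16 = (w + 2)*(w^2 + 2*w - 8) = (w - 2)*(w + 2)*(w + 4)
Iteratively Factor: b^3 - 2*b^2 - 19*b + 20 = (b + 4)*(b^2 - 6*b + 5) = (b - 5)*(b + 4)*(b - 1)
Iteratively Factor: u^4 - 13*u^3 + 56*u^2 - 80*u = (u - 4)*(u^3 - 9*u^2 + 20*u) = u*(u - 4)*(u^2 - 9*u + 20) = u*(u - 5)*(u - 4)*(u - 4)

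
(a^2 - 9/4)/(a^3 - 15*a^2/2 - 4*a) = (9 - 4*a^2)/(2*a*(-2*a^2 + 15*a + 8))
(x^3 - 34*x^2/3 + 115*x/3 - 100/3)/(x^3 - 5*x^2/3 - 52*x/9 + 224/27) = 9*(x^2 - 10*x + 25)/(9*x^2 - 3*x - 56)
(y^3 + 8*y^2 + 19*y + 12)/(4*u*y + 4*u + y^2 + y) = (y^2 + 7*y + 12)/(4*u + y)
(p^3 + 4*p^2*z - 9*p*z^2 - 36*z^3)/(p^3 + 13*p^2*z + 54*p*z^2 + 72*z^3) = (p - 3*z)/(p + 6*z)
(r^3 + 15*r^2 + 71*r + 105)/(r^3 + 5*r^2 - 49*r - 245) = (r + 3)/(r - 7)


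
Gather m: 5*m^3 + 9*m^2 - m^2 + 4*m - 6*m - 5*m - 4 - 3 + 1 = 5*m^3 + 8*m^2 - 7*m - 6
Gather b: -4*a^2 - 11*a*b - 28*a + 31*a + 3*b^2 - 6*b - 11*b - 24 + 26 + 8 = -4*a^2 + 3*a + 3*b^2 + b*(-11*a - 17) + 10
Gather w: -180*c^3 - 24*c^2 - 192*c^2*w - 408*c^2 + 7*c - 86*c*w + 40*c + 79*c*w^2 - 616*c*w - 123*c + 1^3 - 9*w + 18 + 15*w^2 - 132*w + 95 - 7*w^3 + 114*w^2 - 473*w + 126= -180*c^3 - 432*c^2 - 76*c - 7*w^3 + w^2*(79*c + 129) + w*(-192*c^2 - 702*c - 614) + 240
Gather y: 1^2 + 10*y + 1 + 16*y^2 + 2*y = 16*y^2 + 12*y + 2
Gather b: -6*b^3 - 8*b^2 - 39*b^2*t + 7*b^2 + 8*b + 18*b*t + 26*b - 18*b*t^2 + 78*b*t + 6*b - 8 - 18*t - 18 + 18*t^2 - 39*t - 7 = -6*b^3 + b^2*(-39*t - 1) + b*(-18*t^2 + 96*t + 40) + 18*t^2 - 57*t - 33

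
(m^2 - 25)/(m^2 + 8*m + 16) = (m^2 - 25)/(m^2 + 8*m + 16)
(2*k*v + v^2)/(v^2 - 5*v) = (2*k + v)/(v - 5)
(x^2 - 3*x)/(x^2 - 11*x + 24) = x/(x - 8)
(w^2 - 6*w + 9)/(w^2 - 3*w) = (w - 3)/w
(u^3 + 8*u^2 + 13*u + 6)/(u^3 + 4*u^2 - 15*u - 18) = (u + 1)/(u - 3)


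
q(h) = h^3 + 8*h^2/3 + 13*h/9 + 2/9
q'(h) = 3*h^2 + 16*h/3 + 13/9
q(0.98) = 5.14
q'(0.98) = 9.55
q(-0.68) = 0.16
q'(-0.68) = -0.80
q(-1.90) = 0.25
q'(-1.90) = 2.14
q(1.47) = 11.28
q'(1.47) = 15.77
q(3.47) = 79.13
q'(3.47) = 56.07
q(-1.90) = 0.25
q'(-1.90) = 2.14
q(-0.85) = 0.31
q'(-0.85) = -0.92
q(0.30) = 0.92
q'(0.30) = 3.31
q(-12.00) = -1361.11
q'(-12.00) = 369.44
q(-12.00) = -1361.11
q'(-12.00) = 369.44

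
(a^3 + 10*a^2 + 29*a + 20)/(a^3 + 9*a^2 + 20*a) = (a + 1)/a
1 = 1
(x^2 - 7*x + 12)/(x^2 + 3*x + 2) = (x^2 - 7*x + 12)/(x^2 + 3*x + 2)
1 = 1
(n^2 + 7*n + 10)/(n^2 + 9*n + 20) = (n + 2)/(n + 4)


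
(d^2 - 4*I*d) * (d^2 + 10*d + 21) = d^4 + 10*d^3 - 4*I*d^3 + 21*d^2 - 40*I*d^2 - 84*I*d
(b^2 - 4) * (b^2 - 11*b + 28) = b^4 - 11*b^3 + 24*b^2 + 44*b - 112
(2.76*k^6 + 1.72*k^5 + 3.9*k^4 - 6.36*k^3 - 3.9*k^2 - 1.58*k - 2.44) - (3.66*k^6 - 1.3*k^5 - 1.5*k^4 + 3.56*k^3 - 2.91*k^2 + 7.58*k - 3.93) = -0.9*k^6 + 3.02*k^5 + 5.4*k^4 - 9.92*k^3 - 0.99*k^2 - 9.16*k + 1.49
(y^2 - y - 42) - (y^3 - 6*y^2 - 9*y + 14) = -y^3 + 7*y^2 + 8*y - 56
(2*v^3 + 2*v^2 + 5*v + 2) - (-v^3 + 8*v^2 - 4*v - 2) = 3*v^3 - 6*v^2 + 9*v + 4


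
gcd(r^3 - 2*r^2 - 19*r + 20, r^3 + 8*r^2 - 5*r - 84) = r + 4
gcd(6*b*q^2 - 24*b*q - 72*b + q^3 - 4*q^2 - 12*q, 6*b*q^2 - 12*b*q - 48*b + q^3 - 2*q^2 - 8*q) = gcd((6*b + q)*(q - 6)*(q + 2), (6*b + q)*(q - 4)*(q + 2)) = 6*b*q + 12*b + q^2 + 2*q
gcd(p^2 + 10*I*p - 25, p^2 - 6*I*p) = 1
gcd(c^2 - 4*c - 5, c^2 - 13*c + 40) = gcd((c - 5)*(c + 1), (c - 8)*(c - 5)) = c - 5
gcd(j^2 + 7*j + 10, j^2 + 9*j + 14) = j + 2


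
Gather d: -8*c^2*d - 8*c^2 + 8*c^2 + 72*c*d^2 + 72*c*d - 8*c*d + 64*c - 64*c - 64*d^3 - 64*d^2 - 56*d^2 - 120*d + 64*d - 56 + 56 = -64*d^3 + d^2*(72*c - 120) + d*(-8*c^2 + 64*c - 56)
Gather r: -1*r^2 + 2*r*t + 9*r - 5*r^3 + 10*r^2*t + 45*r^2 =-5*r^3 + r^2*(10*t + 44) + r*(2*t + 9)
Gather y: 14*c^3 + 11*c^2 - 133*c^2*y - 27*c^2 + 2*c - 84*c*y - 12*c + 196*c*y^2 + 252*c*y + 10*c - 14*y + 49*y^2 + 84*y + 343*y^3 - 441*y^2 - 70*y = 14*c^3 - 16*c^2 + 343*y^3 + y^2*(196*c - 392) + y*(-133*c^2 + 168*c)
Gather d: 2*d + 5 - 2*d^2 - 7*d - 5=-2*d^2 - 5*d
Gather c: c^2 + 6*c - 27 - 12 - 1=c^2 + 6*c - 40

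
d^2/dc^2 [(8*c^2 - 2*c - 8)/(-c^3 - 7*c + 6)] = 4*(-4*c^6 + 3*c^5 + 108*c^4 - 175*c^3 + 120*c^2 + 72*c + 94)/(c^9 + 21*c^7 - 18*c^6 + 147*c^5 - 252*c^4 + 451*c^3 - 882*c^2 + 756*c - 216)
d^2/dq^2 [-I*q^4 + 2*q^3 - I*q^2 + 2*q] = -12*I*q^2 + 12*q - 2*I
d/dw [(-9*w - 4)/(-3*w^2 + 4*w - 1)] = (-27*w^2 - 24*w + 25)/(9*w^4 - 24*w^3 + 22*w^2 - 8*w + 1)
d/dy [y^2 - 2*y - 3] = 2*y - 2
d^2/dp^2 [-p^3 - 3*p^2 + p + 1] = -6*p - 6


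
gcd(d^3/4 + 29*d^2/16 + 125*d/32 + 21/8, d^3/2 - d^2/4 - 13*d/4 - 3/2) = 1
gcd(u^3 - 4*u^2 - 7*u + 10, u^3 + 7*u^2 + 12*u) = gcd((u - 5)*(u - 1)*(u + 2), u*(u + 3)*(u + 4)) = 1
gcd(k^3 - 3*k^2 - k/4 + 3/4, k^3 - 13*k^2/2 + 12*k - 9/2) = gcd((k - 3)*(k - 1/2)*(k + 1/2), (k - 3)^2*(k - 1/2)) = k^2 - 7*k/2 + 3/2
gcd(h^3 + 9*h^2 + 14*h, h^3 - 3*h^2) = h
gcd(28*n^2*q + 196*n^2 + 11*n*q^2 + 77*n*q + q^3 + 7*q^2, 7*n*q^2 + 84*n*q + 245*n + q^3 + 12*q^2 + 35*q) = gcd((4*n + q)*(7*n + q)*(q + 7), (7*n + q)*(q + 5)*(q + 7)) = 7*n*q + 49*n + q^2 + 7*q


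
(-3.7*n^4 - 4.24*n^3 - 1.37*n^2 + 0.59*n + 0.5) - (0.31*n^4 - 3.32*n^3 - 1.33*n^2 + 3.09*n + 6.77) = -4.01*n^4 - 0.92*n^3 - 0.04*n^2 - 2.5*n - 6.27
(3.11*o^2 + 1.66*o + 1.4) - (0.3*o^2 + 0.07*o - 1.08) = 2.81*o^2 + 1.59*o + 2.48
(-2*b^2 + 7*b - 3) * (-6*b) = 12*b^3 - 42*b^2 + 18*b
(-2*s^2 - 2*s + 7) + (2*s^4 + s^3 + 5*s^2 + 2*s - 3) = 2*s^4 + s^3 + 3*s^2 + 4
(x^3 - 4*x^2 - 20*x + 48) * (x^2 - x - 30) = x^5 - 5*x^4 - 46*x^3 + 188*x^2 + 552*x - 1440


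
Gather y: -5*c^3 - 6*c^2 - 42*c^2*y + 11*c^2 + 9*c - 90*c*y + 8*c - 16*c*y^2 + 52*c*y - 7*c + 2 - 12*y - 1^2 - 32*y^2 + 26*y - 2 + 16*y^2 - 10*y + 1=-5*c^3 + 5*c^2 + 10*c + y^2*(-16*c - 16) + y*(-42*c^2 - 38*c + 4)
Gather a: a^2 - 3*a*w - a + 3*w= a^2 + a*(-3*w - 1) + 3*w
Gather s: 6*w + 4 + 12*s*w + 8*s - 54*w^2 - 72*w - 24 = s*(12*w + 8) - 54*w^2 - 66*w - 20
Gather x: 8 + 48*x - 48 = 48*x - 40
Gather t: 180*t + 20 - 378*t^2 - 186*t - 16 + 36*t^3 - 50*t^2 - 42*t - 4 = 36*t^3 - 428*t^2 - 48*t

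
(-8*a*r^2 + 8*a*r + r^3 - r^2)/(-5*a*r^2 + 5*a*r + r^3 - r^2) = (-8*a + r)/(-5*a + r)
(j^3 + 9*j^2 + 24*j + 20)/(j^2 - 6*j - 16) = (j^2 + 7*j + 10)/(j - 8)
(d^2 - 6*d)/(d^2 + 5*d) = (d - 6)/(d + 5)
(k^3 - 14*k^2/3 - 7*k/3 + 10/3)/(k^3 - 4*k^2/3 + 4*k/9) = 3*(k^2 - 4*k - 5)/(k*(3*k - 2))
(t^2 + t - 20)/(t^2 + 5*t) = (t - 4)/t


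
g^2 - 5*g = g*(g - 5)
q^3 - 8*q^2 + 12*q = q*(q - 6)*(q - 2)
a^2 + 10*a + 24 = (a + 4)*(a + 6)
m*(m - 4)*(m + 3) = m^3 - m^2 - 12*m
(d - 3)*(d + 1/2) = d^2 - 5*d/2 - 3/2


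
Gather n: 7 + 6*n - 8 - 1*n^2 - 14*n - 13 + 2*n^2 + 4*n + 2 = n^2 - 4*n - 12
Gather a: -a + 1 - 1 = -a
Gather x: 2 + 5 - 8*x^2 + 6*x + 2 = -8*x^2 + 6*x + 9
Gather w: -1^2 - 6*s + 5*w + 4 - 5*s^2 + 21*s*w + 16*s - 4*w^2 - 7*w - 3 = -5*s^2 + 10*s - 4*w^2 + w*(21*s - 2)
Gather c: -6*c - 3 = -6*c - 3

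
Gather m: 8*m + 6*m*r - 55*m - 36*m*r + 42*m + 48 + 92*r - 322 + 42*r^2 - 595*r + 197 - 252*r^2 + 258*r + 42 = m*(-30*r - 5) - 210*r^2 - 245*r - 35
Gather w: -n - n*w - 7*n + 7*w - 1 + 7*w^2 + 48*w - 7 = -8*n + 7*w^2 + w*(55 - n) - 8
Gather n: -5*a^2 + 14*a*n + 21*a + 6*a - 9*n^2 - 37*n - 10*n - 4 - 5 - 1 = -5*a^2 + 27*a - 9*n^2 + n*(14*a - 47) - 10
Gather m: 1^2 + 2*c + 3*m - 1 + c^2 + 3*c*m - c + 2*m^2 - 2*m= c^2 + c + 2*m^2 + m*(3*c + 1)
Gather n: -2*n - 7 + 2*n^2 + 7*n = 2*n^2 + 5*n - 7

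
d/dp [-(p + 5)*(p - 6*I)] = -2*p - 5 + 6*I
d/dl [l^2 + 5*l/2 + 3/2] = 2*l + 5/2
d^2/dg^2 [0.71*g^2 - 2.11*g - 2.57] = 1.42000000000000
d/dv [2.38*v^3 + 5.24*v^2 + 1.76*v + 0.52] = 7.14*v^2 + 10.48*v + 1.76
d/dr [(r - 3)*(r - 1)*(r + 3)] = 3*r^2 - 2*r - 9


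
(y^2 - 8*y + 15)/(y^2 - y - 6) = (y - 5)/(y + 2)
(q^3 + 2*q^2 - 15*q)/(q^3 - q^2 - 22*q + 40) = q*(q - 3)/(q^2 - 6*q + 8)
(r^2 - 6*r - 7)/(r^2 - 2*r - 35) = (r + 1)/(r + 5)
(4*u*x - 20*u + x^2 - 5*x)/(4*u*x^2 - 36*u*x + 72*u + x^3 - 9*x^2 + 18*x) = (x - 5)/(x^2 - 9*x + 18)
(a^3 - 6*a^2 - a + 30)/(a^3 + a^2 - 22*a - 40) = (a - 3)/(a + 4)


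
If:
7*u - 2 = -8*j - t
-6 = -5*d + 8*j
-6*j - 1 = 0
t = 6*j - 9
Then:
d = 14/15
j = -1/6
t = -10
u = 40/21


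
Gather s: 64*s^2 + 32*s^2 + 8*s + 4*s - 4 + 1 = 96*s^2 + 12*s - 3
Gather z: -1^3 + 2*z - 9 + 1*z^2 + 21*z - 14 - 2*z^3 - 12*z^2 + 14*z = -2*z^3 - 11*z^2 + 37*z - 24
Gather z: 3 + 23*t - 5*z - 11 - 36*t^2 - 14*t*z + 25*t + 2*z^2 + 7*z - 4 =-36*t^2 + 48*t + 2*z^2 + z*(2 - 14*t) - 12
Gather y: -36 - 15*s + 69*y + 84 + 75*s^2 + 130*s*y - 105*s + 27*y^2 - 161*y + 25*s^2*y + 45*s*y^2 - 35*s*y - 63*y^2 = 75*s^2 - 120*s + y^2*(45*s - 36) + y*(25*s^2 + 95*s - 92) + 48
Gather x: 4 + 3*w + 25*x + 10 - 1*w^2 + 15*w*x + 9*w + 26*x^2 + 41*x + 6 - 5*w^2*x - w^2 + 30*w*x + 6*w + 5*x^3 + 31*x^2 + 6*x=-2*w^2 + 18*w + 5*x^3 + 57*x^2 + x*(-5*w^2 + 45*w + 72) + 20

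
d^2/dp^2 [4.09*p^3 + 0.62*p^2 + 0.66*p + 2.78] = 24.54*p + 1.24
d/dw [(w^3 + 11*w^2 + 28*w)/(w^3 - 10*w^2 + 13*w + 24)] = 3*(-7*w^4 - 10*w^3 + 165*w^2 + 176*w + 224)/(w^6 - 20*w^5 + 126*w^4 - 212*w^3 - 311*w^2 + 624*w + 576)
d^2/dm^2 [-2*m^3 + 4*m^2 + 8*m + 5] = 8 - 12*m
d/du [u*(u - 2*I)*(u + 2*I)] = 3*u^2 + 4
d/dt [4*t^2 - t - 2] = 8*t - 1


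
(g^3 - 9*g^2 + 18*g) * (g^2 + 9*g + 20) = g^5 - 43*g^3 - 18*g^2 + 360*g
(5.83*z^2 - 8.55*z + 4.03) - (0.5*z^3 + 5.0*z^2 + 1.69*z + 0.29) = -0.5*z^3 + 0.83*z^2 - 10.24*z + 3.74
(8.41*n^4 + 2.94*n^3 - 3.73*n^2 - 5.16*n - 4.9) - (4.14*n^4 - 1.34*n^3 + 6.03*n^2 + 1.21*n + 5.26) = 4.27*n^4 + 4.28*n^3 - 9.76*n^2 - 6.37*n - 10.16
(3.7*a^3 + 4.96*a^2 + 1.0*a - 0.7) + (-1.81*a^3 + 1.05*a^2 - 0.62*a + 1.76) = 1.89*a^3 + 6.01*a^2 + 0.38*a + 1.06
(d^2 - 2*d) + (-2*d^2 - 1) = -d^2 - 2*d - 1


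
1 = 1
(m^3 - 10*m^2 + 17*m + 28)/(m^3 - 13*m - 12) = (m - 7)/(m + 3)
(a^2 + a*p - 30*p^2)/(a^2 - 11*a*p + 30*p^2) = (-a - 6*p)/(-a + 6*p)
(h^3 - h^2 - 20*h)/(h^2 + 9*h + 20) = h*(h - 5)/(h + 5)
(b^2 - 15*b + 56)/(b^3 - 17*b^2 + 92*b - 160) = (b - 7)/(b^2 - 9*b + 20)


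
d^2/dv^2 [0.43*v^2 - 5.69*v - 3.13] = 0.860000000000000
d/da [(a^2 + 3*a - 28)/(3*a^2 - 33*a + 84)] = -14/(3*a^2 - 42*a + 147)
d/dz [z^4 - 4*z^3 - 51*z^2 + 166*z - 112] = 4*z^3 - 12*z^2 - 102*z + 166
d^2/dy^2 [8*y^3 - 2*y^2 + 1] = 48*y - 4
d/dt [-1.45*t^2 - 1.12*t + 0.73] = -2.9*t - 1.12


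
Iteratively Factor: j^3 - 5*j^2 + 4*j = (j - 1)*(j^2 - 4*j) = (j - 4)*(j - 1)*(j)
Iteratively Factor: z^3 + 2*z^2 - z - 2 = (z - 1)*(z^2 + 3*z + 2) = (z - 1)*(z + 2)*(z + 1)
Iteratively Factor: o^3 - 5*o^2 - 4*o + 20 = (o - 5)*(o^2 - 4) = (o - 5)*(o + 2)*(o - 2)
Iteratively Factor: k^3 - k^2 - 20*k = (k + 4)*(k^2 - 5*k) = k*(k + 4)*(k - 5)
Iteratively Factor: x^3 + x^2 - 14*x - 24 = (x + 2)*(x^2 - x - 12) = (x - 4)*(x + 2)*(x + 3)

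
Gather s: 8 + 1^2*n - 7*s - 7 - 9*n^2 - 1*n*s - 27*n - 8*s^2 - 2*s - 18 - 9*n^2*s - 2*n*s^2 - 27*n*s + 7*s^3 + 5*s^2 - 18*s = -9*n^2 - 26*n + 7*s^3 + s^2*(-2*n - 3) + s*(-9*n^2 - 28*n - 27) - 17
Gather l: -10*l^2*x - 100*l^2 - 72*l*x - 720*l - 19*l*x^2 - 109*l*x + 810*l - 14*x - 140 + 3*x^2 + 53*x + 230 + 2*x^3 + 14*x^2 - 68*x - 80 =l^2*(-10*x - 100) + l*(-19*x^2 - 181*x + 90) + 2*x^3 + 17*x^2 - 29*x + 10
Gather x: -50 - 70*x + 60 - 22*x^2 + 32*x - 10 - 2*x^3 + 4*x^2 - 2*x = -2*x^3 - 18*x^2 - 40*x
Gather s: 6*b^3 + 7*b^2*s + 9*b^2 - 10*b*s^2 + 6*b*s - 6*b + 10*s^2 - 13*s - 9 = 6*b^3 + 9*b^2 - 6*b + s^2*(10 - 10*b) + s*(7*b^2 + 6*b - 13) - 9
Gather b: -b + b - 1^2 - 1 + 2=0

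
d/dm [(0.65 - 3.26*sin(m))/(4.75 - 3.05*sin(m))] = -13.5025*cos(m)/(3.05*sin(m) - 4.75)^2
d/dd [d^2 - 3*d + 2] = 2*d - 3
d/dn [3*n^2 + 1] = 6*n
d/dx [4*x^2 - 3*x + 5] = 8*x - 3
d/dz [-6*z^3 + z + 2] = 1 - 18*z^2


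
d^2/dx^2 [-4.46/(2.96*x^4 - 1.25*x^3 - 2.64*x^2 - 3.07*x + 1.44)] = ((158.4192*x^2 - 33.45*x - 23.5488)*(-2.96*x^4 + 1.25*x^3 + 2.64*x^2 + 3.07*x - 1.44) + 4.46*(-23.68*x^3 + 7.5*x^2 + 10.56*x + 6.14)*(-11.84*x^3 + 3.75*x^2 + 5.28*x + 3.07))/(-2.96*x^4 + 1.25*x^3 + 2.64*x^2 + 3.07*x - 1.44)^3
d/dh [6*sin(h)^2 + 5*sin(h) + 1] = (12*sin(h) + 5)*cos(h)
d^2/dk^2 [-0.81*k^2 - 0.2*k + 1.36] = -1.62000000000000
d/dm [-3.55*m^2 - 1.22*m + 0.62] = -7.1*m - 1.22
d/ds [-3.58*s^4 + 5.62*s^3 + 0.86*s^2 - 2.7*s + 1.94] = -14.32*s^3 + 16.86*s^2 + 1.72*s - 2.7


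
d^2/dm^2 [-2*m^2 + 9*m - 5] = -4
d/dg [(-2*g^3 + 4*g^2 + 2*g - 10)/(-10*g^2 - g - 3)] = 2*(10*g^4 + 2*g^3 + 17*g^2 - 112*g - 8)/(100*g^4 + 20*g^3 + 61*g^2 + 6*g + 9)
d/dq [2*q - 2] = 2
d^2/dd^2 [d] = 0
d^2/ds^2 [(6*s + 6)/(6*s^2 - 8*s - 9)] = 24*((1 - 9*s)*(-6*s^2 + 8*s + 9) - 8*(s + 1)*(3*s - 2)^2)/(-6*s^2 + 8*s + 9)^3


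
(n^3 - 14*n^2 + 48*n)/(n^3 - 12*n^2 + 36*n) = (n - 8)/(n - 6)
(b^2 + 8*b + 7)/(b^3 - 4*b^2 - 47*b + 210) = (b + 1)/(b^2 - 11*b + 30)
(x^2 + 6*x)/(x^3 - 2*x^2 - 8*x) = (x + 6)/(x^2 - 2*x - 8)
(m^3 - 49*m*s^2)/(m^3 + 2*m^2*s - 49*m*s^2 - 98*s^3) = m/(m + 2*s)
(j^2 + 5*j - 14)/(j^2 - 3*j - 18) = (-j^2 - 5*j + 14)/(-j^2 + 3*j + 18)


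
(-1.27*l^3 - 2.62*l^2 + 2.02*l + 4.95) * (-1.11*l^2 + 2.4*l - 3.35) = 1.4097*l^5 - 0.1398*l^4 - 4.2757*l^3 + 8.1305*l^2 + 5.113*l - 16.5825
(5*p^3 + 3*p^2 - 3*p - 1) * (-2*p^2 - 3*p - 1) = -10*p^5 - 21*p^4 - 8*p^3 + 8*p^2 + 6*p + 1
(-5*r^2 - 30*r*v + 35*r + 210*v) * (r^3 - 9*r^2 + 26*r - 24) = -5*r^5 - 30*r^4*v + 80*r^4 + 480*r^3*v - 445*r^3 - 2670*r^2*v + 1030*r^2 + 6180*r*v - 840*r - 5040*v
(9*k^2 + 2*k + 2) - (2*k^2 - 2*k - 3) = 7*k^2 + 4*k + 5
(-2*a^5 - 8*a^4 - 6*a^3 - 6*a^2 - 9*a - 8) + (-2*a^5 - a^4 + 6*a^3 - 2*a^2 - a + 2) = -4*a^5 - 9*a^4 - 8*a^2 - 10*a - 6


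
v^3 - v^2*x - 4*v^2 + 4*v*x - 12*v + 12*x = (v - 6)*(v + 2)*(v - x)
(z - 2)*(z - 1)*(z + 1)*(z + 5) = z^4 + 3*z^3 - 11*z^2 - 3*z + 10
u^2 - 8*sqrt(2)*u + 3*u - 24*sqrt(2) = (u + 3)*(u - 8*sqrt(2))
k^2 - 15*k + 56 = (k - 8)*(k - 7)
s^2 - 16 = (s - 4)*(s + 4)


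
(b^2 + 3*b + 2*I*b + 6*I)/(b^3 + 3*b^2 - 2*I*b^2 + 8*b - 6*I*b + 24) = 1/(b - 4*I)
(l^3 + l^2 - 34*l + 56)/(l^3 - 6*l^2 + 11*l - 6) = (l^2 + 3*l - 28)/(l^2 - 4*l + 3)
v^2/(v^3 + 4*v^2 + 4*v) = v/(v^2 + 4*v + 4)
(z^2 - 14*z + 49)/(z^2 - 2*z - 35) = (z - 7)/(z + 5)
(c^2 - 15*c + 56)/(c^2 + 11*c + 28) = (c^2 - 15*c + 56)/(c^2 + 11*c + 28)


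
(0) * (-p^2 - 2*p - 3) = 0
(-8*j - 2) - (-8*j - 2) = 0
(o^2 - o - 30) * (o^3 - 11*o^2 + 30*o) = o^5 - 12*o^4 + 11*o^3 + 300*o^2 - 900*o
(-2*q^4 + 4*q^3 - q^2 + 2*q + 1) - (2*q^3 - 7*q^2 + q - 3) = -2*q^4 + 2*q^3 + 6*q^2 + q + 4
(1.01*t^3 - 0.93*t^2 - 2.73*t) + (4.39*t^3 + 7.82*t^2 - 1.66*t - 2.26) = 5.4*t^3 + 6.89*t^2 - 4.39*t - 2.26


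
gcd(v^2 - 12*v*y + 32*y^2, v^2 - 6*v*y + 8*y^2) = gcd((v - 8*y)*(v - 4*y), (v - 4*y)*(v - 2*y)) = -v + 4*y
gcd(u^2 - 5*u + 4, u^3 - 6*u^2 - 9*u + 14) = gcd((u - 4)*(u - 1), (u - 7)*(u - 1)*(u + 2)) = u - 1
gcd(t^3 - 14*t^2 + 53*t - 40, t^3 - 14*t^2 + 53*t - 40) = t^3 - 14*t^2 + 53*t - 40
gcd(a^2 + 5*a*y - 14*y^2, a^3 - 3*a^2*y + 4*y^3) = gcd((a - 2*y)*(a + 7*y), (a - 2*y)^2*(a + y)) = -a + 2*y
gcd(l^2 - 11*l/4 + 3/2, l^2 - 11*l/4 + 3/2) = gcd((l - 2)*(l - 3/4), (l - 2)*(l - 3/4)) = l^2 - 11*l/4 + 3/2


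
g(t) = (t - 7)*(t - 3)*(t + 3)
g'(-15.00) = 876.00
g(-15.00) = -4752.00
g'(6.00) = 15.00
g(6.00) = -27.00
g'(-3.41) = 73.62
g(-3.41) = -27.36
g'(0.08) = -10.10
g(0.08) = 62.24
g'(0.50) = -15.25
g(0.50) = 56.88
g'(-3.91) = 91.60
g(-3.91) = -68.60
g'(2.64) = -25.05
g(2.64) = 8.85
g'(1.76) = -24.35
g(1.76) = 30.93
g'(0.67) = -17.03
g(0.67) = 54.13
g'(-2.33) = 39.91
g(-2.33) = 33.32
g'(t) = (t - 7)*(t - 3) + (t - 7)*(t + 3) + (t - 3)*(t + 3)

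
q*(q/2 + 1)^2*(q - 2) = q^4/4 + q^3/2 - q^2 - 2*q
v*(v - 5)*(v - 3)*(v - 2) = v^4 - 10*v^3 + 31*v^2 - 30*v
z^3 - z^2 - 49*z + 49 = (z - 7)*(z - 1)*(z + 7)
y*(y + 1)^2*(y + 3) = y^4 + 5*y^3 + 7*y^2 + 3*y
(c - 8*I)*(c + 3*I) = c^2 - 5*I*c + 24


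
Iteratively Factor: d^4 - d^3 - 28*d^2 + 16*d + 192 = (d - 4)*(d^3 + 3*d^2 - 16*d - 48) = (d - 4)*(d + 4)*(d^2 - d - 12) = (d - 4)*(d + 3)*(d + 4)*(d - 4)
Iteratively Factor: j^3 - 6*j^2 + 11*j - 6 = (j - 3)*(j^2 - 3*j + 2) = (j - 3)*(j - 2)*(j - 1)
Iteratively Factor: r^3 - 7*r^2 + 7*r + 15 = (r - 5)*(r^2 - 2*r - 3) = (r - 5)*(r - 3)*(r + 1)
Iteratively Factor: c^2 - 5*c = (c - 5)*(c)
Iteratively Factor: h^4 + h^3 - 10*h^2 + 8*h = (h + 4)*(h^3 - 3*h^2 + 2*h) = h*(h + 4)*(h^2 - 3*h + 2) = h*(h - 1)*(h + 4)*(h - 2)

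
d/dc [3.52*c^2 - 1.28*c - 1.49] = 7.04*c - 1.28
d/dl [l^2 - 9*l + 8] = 2*l - 9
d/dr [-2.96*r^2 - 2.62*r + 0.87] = -5.92*r - 2.62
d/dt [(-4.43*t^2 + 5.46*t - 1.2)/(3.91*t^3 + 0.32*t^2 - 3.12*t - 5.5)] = (17.3213*t^4 - 42.6972*t^3 + 26.1504*t^2 + 49.498*t - 33.774)/(15.2881*t^6 + 2.5024*t^5 - 24.296*t^4 - 45.0068*t^3 + 6.2144*t^2 + 34.32*t + 30.25)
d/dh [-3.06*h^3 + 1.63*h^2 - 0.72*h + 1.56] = -9.18*h^2 + 3.26*h - 0.72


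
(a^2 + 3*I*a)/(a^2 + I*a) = (a + 3*I)/(a + I)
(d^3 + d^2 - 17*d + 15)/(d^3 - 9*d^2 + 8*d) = (d^2 + 2*d - 15)/(d*(d - 8))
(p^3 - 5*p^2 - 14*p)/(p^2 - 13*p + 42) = p*(p + 2)/(p - 6)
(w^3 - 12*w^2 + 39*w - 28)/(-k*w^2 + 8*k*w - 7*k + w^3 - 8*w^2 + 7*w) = (w - 4)/(-k + w)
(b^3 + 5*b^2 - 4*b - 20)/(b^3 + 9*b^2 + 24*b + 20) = (b - 2)/(b + 2)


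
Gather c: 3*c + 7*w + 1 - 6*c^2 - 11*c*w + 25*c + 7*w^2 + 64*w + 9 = -6*c^2 + c*(28 - 11*w) + 7*w^2 + 71*w + 10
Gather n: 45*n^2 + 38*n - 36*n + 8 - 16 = 45*n^2 + 2*n - 8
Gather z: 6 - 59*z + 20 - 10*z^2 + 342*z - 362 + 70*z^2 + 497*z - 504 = 60*z^2 + 780*z - 840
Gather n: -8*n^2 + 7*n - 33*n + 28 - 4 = -8*n^2 - 26*n + 24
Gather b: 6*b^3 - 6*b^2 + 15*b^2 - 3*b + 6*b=6*b^3 + 9*b^2 + 3*b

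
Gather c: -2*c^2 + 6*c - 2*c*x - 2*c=-2*c^2 + c*(4 - 2*x)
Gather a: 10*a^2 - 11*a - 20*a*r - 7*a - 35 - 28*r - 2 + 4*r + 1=10*a^2 + a*(-20*r - 18) - 24*r - 36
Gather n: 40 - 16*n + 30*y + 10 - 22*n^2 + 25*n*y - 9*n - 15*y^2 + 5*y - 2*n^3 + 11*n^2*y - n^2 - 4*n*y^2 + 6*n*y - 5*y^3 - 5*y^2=-2*n^3 + n^2*(11*y - 23) + n*(-4*y^2 + 31*y - 25) - 5*y^3 - 20*y^2 + 35*y + 50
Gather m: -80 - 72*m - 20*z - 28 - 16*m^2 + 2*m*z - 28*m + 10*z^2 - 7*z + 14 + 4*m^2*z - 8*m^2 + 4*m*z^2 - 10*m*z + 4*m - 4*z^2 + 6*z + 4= m^2*(4*z - 24) + m*(4*z^2 - 8*z - 96) + 6*z^2 - 21*z - 90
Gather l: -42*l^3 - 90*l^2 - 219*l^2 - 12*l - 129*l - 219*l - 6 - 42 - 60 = -42*l^3 - 309*l^2 - 360*l - 108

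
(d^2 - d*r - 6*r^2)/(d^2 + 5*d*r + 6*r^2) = (d - 3*r)/(d + 3*r)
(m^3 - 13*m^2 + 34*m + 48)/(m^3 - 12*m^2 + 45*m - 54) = (m^2 - 7*m - 8)/(m^2 - 6*m + 9)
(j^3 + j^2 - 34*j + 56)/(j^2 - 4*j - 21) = (-j^3 - j^2 + 34*j - 56)/(-j^2 + 4*j + 21)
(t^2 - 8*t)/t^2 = (t - 8)/t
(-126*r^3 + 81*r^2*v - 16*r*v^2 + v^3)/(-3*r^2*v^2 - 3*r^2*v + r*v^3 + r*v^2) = (42*r^2 - 13*r*v + v^2)/(r*v*(v + 1))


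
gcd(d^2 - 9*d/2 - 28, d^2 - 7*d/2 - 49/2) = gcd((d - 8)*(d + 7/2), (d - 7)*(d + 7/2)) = d + 7/2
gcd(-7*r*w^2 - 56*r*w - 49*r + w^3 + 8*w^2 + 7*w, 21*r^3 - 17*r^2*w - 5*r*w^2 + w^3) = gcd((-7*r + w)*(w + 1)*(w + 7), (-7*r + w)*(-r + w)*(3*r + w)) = 7*r - w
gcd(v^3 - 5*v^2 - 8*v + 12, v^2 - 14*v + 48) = v - 6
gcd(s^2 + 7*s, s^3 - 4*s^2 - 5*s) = s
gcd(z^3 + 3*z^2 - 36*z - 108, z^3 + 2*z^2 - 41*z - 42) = z - 6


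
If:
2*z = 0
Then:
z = 0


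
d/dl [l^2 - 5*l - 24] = 2*l - 5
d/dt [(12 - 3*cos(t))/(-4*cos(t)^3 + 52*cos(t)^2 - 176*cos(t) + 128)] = 3*(2*cos(t) - 9)*sin(t)/(4*(cos(t) - 8)^2*(cos(t) - 1)^2)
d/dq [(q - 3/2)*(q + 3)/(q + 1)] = (q^2 + 2*q + 6)/(q^2 + 2*q + 1)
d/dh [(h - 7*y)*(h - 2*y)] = 2*h - 9*y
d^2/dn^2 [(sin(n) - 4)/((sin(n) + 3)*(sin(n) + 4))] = (-sin(n)^5 + 23*sin(n)^4 + 158*sin(n)^3 + 64*sin(n)^2 - 720*sin(n) - 464)/((sin(n) + 3)^3*(sin(n) + 4)^3)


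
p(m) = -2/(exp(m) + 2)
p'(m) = 2*exp(m)/(exp(m) + 2)^2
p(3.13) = -0.08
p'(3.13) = 0.07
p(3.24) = -0.07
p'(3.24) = 0.07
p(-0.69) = -0.80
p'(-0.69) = 0.16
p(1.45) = -0.32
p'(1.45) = 0.22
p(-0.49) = -0.77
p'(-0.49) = 0.18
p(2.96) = -0.09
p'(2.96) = 0.09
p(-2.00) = -0.94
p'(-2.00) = 0.06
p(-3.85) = -0.99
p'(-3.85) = 0.01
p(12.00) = 0.00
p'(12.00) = 0.00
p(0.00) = -0.67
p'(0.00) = 0.22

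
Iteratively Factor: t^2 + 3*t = (t + 3)*(t)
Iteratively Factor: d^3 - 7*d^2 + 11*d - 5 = (d - 1)*(d^2 - 6*d + 5) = (d - 5)*(d - 1)*(d - 1)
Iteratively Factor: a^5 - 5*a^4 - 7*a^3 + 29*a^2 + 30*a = (a)*(a^4 - 5*a^3 - 7*a^2 + 29*a + 30) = a*(a + 1)*(a^3 - 6*a^2 - a + 30) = a*(a - 5)*(a + 1)*(a^2 - a - 6) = a*(a - 5)*(a - 3)*(a + 1)*(a + 2)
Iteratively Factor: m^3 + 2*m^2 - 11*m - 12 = (m + 1)*(m^2 + m - 12) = (m - 3)*(m + 1)*(m + 4)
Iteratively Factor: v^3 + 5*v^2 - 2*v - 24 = (v + 3)*(v^2 + 2*v - 8) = (v + 3)*(v + 4)*(v - 2)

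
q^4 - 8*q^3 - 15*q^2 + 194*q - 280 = (q - 7)*(q - 4)*(q - 2)*(q + 5)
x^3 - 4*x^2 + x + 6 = (x - 3)*(x - 2)*(x + 1)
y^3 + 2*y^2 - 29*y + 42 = (y - 3)*(y - 2)*(y + 7)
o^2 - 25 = (o - 5)*(o + 5)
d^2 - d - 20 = (d - 5)*(d + 4)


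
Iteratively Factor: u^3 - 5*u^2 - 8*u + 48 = (u + 3)*(u^2 - 8*u + 16) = (u - 4)*(u + 3)*(u - 4)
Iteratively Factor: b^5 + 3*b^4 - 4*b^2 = (b)*(b^4 + 3*b^3 - 4*b) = b*(b + 2)*(b^3 + b^2 - 2*b) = b*(b - 1)*(b + 2)*(b^2 + 2*b) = b^2*(b - 1)*(b + 2)*(b + 2)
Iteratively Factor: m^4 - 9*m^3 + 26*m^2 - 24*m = (m - 4)*(m^3 - 5*m^2 + 6*m) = (m - 4)*(m - 2)*(m^2 - 3*m) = m*(m - 4)*(m - 2)*(m - 3)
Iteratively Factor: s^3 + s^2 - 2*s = (s + 2)*(s^2 - s) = (s - 1)*(s + 2)*(s)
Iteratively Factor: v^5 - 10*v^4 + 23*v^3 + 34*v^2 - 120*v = (v - 3)*(v^4 - 7*v^3 + 2*v^2 + 40*v) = (v - 5)*(v - 3)*(v^3 - 2*v^2 - 8*v) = (v - 5)*(v - 4)*(v - 3)*(v^2 + 2*v) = (v - 5)*(v - 4)*(v - 3)*(v + 2)*(v)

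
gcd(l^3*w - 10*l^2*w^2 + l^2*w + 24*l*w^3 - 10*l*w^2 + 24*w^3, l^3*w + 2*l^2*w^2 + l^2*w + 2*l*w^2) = l*w + w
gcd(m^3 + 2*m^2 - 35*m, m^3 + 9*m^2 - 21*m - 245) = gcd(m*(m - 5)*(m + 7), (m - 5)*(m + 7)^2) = m^2 + 2*m - 35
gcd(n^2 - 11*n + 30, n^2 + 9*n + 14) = 1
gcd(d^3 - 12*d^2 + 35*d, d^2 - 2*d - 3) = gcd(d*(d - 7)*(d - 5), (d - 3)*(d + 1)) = 1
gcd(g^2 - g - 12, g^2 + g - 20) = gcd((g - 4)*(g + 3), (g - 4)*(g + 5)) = g - 4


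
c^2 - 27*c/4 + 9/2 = (c - 6)*(c - 3/4)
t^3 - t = t*(t - 1)*(t + 1)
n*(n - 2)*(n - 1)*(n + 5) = n^4 + 2*n^3 - 13*n^2 + 10*n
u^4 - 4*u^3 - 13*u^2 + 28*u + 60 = (u - 5)*(u - 3)*(u + 2)^2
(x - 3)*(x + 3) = x^2 - 9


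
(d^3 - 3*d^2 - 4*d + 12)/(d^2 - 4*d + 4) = (d^2 - d - 6)/(d - 2)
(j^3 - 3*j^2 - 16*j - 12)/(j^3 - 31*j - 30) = (j + 2)/(j + 5)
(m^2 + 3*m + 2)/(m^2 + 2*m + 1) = (m + 2)/(m + 1)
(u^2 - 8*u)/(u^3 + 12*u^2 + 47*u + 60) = u*(u - 8)/(u^3 + 12*u^2 + 47*u + 60)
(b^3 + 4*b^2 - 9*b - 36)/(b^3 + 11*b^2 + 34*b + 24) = (b^2 - 9)/(b^2 + 7*b + 6)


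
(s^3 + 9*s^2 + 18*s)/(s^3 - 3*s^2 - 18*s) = (s + 6)/(s - 6)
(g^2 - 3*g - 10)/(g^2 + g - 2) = (g - 5)/(g - 1)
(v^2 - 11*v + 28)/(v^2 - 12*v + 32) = (v - 7)/(v - 8)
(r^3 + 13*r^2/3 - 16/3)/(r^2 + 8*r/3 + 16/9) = 3*(r^2 + 3*r - 4)/(3*r + 4)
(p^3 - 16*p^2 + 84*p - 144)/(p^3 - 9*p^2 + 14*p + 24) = (p - 6)/(p + 1)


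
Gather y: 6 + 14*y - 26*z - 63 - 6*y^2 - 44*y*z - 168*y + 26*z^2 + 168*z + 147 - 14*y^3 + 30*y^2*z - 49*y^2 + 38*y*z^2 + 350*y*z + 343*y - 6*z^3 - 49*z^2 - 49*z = -14*y^3 + y^2*(30*z - 55) + y*(38*z^2 + 306*z + 189) - 6*z^3 - 23*z^2 + 93*z + 90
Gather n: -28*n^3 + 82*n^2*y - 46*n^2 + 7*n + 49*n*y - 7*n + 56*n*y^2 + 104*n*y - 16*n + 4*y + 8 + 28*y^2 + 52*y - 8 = -28*n^3 + n^2*(82*y - 46) + n*(56*y^2 + 153*y - 16) + 28*y^2 + 56*y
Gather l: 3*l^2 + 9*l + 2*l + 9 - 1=3*l^2 + 11*l + 8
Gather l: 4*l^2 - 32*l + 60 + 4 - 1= 4*l^2 - 32*l + 63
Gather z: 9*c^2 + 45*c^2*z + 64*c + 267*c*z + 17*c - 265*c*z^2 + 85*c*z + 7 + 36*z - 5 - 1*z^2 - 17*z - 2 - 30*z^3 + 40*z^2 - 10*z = 9*c^2 + 81*c - 30*z^3 + z^2*(39 - 265*c) + z*(45*c^2 + 352*c + 9)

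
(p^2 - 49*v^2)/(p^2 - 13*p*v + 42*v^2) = (p + 7*v)/(p - 6*v)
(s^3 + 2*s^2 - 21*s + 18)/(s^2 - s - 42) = (s^2 - 4*s + 3)/(s - 7)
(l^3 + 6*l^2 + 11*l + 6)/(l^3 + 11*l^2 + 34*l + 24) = (l^2 + 5*l + 6)/(l^2 + 10*l + 24)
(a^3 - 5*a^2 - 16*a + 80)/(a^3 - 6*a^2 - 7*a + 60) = (a + 4)/(a + 3)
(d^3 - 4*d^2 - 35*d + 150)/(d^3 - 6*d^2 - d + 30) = (d^2 + d - 30)/(d^2 - d - 6)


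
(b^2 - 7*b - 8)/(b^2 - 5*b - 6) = (b - 8)/(b - 6)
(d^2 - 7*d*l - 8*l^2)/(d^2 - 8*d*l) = (d + l)/d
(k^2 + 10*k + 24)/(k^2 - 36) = (k + 4)/(k - 6)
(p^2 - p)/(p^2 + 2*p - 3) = p/(p + 3)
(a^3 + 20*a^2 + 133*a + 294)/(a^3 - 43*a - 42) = (a^2 + 14*a + 49)/(a^2 - 6*a - 7)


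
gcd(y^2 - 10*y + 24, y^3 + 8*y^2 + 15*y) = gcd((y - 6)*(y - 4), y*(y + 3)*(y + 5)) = 1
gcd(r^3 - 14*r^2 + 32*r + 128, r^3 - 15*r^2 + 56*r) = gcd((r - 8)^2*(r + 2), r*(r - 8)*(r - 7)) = r - 8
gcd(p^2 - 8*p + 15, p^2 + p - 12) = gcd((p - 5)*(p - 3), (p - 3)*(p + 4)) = p - 3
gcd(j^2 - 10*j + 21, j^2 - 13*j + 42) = j - 7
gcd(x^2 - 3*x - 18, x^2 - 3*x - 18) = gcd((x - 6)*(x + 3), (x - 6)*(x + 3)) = x^2 - 3*x - 18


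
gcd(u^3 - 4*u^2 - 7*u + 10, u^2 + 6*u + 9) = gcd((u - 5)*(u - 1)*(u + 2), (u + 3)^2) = 1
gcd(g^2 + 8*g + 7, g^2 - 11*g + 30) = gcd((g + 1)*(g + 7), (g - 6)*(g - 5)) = 1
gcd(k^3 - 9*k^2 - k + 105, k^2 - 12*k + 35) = k^2 - 12*k + 35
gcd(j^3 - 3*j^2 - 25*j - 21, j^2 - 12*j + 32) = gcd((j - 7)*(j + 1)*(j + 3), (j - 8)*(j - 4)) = 1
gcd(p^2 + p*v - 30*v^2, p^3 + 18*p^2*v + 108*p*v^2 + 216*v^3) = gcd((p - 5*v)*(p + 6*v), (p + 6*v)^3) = p + 6*v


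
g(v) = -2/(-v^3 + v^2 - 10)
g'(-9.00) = 0.00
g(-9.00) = 0.00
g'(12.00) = 0.00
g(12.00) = 0.00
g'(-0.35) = -0.02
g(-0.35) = 0.20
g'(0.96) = -0.02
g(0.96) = 0.20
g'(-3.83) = -0.03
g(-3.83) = -0.03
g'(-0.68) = -0.06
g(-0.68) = 0.22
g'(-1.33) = -0.46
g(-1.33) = 0.34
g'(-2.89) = -0.12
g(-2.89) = -0.09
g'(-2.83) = -0.14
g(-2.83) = -0.10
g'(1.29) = -0.04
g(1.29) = 0.19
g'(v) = -2*(3*v^2 - 2*v)/(-v^3 + v^2 - 10)^2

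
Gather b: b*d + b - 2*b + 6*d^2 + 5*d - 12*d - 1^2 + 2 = b*(d - 1) + 6*d^2 - 7*d + 1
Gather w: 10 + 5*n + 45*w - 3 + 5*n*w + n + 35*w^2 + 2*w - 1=6*n + 35*w^2 + w*(5*n + 47) + 6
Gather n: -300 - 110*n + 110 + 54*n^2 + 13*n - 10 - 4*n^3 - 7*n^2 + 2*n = -4*n^3 + 47*n^2 - 95*n - 200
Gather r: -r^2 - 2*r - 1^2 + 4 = -r^2 - 2*r + 3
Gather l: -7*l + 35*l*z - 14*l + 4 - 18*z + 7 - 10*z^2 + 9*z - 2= l*(35*z - 21) - 10*z^2 - 9*z + 9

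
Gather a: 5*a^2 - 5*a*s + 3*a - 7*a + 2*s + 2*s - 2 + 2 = 5*a^2 + a*(-5*s - 4) + 4*s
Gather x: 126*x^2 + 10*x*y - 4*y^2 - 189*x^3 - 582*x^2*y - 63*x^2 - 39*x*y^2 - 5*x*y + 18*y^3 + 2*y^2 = -189*x^3 + x^2*(63 - 582*y) + x*(-39*y^2 + 5*y) + 18*y^3 - 2*y^2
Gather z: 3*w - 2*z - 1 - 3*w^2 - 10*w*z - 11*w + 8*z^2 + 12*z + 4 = -3*w^2 - 8*w + 8*z^2 + z*(10 - 10*w) + 3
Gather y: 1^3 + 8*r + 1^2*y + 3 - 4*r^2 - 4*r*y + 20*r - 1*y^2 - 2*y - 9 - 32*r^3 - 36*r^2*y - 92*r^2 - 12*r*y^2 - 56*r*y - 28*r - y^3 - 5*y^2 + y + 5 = -32*r^3 - 96*r^2 - y^3 + y^2*(-12*r - 6) + y*(-36*r^2 - 60*r)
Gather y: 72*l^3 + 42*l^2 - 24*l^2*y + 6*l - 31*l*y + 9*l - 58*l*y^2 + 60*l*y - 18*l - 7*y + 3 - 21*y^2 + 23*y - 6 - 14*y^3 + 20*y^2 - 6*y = 72*l^3 + 42*l^2 - 3*l - 14*y^3 + y^2*(-58*l - 1) + y*(-24*l^2 + 29*l + 10) - 3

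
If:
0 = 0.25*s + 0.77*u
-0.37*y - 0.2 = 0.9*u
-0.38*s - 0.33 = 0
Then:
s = -0.87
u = 0.28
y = -1.23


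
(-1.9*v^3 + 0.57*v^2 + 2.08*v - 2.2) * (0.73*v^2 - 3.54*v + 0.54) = -1.387*v^5 + 7.1421*v^4 - 1.5254*v^3 - 8.6614*v^2 + 8.9112*v - 1.188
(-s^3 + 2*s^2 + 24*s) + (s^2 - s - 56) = -s^3 + 3*s^2 + 23*s - 56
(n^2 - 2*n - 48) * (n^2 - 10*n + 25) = n^4 - 12*n^3 - 3*n^2 + 430*n - 1200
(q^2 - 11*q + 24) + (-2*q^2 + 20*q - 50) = -q^2 + 9*q - 26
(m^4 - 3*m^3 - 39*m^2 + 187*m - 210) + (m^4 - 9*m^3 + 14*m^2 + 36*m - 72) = 2*m^4 - 12*m^3 - 25*m^2 + 223*m - 282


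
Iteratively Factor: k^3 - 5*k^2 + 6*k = (k - 2)*(k^2 - 3*k) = k*(k - 2)*(k - 3)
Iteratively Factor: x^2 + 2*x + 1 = (x + 1)*(x + 1)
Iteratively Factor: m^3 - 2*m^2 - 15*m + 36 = (m + 4)*(m^2 - 6*m + 9) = (m - 3)*(m + 4)*(m - 3)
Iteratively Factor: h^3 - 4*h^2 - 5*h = (h + 1)*(h^2 - 5*h) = h*(h + 1)*(h - 5)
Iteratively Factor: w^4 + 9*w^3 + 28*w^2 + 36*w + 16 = (w + 1)*(w^3 + 8*w^2 + 20*w + 16) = (w + 1)*(w + 2)*(w^2 + 6*w + 8) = (w + 1)*(w + 2)*(w + 4)*(w + 2)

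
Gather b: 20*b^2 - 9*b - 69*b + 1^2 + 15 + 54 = 20*b^2 - 78*b + 70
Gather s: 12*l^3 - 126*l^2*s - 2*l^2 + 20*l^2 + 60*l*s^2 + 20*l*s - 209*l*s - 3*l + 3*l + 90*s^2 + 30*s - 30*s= 12*l^3 + 18*l^2 + s^2*(60*l + 90) + s*(-126*l^2 - 189*l)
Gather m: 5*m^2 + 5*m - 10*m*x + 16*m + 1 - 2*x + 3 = 5*m^2 + m*(21 - 10*x) - 2*x + 4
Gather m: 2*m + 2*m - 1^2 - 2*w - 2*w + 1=4*m - 4*w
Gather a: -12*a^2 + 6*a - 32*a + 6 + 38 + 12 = -12*a^2 - 26*a + 56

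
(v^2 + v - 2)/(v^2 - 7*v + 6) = (v + 2)/(v - 6)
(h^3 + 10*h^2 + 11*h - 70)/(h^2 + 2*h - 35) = (h^2 + 3*h - 10)/(h - 5)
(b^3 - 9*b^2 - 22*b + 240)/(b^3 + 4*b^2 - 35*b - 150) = (b - 8)/(b + 5)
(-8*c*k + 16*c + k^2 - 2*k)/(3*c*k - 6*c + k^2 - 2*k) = (-8*c + k)/(3*c + k)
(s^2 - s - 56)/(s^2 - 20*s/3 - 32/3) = 3*(s + 7)/(3*s + 4)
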